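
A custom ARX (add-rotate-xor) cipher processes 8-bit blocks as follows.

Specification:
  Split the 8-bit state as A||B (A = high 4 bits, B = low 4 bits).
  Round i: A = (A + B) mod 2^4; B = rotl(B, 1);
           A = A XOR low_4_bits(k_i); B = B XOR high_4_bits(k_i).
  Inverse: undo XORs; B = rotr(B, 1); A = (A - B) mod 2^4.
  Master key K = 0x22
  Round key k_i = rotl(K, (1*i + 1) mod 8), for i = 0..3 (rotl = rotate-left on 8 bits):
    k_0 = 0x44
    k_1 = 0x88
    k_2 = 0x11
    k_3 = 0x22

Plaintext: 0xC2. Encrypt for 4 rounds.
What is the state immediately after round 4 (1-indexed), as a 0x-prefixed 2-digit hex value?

s_0 = plaintext = 0xC2
s_1 = Round(s_0, k_0) = 0xA0
s_2 = Round(s_1, k_1) = 0x28
s_3 = Round(s_2, k_2) = 0xB0
s_4 = Round(s_3, k_3) = 0x92

0x92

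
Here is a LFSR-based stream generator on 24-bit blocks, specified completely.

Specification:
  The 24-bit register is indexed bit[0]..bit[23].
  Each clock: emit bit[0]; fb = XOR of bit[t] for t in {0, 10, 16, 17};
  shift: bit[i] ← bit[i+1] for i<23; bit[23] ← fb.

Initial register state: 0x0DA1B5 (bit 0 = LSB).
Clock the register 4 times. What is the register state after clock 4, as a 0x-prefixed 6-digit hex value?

0x60DA1B

reg_0 = 0x0DA1B5
clock 1: out=1, reg = 0x06D0DA
clock 2: out=0, reg = 0x83686D
clock 3: out=1, reg = 0xC1B436
clock 4: out=0, reg = 0x60DA1B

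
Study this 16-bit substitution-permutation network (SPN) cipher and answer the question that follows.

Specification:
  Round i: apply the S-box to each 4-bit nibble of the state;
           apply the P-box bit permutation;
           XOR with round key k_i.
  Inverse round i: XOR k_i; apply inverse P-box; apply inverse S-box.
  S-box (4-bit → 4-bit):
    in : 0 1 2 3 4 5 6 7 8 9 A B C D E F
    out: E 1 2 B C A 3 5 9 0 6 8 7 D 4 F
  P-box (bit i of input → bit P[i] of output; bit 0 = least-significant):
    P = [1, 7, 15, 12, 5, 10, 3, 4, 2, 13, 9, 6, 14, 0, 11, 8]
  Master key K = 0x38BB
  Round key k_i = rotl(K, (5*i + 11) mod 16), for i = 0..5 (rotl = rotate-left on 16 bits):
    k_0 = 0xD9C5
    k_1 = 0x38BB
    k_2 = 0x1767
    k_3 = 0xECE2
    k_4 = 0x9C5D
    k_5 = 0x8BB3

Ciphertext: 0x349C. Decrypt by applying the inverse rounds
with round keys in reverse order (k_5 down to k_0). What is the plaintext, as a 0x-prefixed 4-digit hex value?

0x21C0

s_0 = ciphertext = 0x349C
s_1 = InvRound(s_0, k_5) = 0x0CCD
s_2 = InvRound(s_1, k_4) = 0x99B0
s_3 = InvRound(s_2, k_3) = 0x8558
s_4 = InvRound(s_3, k_2) = 0x27DD
s_5 = InvRound(s_4, k_1) = 0x4D68
s_6 = InvRound(s_5, k_0) = 0x21C0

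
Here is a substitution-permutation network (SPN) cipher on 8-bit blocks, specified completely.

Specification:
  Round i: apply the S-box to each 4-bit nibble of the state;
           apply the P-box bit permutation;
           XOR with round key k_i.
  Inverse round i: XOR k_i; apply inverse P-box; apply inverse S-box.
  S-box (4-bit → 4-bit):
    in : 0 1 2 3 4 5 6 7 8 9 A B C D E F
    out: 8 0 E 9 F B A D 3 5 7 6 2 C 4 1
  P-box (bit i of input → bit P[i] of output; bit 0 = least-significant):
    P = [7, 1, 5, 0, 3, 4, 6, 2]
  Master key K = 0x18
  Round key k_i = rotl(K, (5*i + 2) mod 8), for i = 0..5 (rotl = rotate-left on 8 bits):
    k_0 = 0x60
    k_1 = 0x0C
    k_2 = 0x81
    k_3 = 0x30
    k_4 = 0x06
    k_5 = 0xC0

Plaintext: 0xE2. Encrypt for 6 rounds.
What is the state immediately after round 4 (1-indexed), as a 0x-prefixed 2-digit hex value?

0x9C

s_0 = plaintext = 0xE2
s_1 = Round(s_0, k_0) = 0x03
s_2 = Round(s_1, k_1) = 0x89
s_3 = Round(s_2, k_2) = 0x39
s_4 = Round(s_3, k_3) = 0x9C
s_5 = Round(s_4, k_4) = 0x4C
s_6 = Round(s_5, k_5) = 0x9E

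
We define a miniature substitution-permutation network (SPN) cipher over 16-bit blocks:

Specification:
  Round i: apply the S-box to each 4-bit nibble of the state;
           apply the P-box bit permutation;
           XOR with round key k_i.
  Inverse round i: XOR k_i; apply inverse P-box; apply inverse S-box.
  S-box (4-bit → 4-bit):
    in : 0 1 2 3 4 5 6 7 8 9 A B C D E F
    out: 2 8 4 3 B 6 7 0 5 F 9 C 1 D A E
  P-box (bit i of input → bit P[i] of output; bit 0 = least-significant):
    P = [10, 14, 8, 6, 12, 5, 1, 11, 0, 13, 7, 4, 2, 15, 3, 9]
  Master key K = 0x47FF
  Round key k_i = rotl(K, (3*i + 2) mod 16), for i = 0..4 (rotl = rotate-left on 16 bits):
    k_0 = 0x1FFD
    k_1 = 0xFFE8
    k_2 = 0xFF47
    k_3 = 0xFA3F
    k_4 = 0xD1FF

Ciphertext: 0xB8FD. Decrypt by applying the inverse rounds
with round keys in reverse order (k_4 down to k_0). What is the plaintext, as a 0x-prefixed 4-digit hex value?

s_0 = ciphertext = 0xB8FD
s_1 = InvRound(s_0, k_4) = 0x70B5
s_2 = InvRound(s_1, k_3) = 0xF2B7
s_3 = InvRound(s_2, k_2) = 0x7BED
s_4 = InvRound(s_3, k_1) = 0x3C7C
s_5 = InvRound(s_4, k_0) = 0x1672

0x1672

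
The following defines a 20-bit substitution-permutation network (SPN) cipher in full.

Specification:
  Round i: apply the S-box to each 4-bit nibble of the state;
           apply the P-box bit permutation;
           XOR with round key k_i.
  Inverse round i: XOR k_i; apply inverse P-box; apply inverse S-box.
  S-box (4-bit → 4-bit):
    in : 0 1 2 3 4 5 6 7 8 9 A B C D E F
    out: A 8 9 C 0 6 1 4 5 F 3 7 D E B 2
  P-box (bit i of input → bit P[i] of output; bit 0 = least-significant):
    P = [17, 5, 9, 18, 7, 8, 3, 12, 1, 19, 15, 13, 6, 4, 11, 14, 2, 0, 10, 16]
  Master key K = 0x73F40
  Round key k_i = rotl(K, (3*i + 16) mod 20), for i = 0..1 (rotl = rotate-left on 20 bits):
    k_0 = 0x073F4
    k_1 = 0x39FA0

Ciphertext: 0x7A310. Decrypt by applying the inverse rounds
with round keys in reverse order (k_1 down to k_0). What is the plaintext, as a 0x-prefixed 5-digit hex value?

0x2A16C

s_0 = ciphertext = 0x7A310
s_1 = InvRound(s_0, k_1) = 0x75120
s_2 = InvRound(s_1, k_0) = 0x2A16C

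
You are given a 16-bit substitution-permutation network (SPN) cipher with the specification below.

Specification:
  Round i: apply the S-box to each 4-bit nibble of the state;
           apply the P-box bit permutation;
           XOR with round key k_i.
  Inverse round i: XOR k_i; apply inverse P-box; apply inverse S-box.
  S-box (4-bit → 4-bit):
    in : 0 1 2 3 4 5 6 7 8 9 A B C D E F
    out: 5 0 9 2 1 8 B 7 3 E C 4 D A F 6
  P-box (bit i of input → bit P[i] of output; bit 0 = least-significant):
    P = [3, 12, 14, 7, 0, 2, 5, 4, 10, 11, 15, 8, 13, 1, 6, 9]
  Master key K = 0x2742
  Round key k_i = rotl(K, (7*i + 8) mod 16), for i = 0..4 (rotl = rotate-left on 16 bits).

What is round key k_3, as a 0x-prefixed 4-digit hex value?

0x44E8

K = 0x2742
k_0 = rotl(K, (7*0+8) mod 16) = rotl(K, 8) = 0x4227
k_1 = rotl(K, (7*1+8) mod 16) = rotl(K, 15) = 0x13A1
k_2 = rotl(K, (7*2+8) mod 16) = rotl(K, 6) = 0xD089
k_3 = rotl(K, (7*3+8) mod 16) = rotl(K, 13) = 0x44E8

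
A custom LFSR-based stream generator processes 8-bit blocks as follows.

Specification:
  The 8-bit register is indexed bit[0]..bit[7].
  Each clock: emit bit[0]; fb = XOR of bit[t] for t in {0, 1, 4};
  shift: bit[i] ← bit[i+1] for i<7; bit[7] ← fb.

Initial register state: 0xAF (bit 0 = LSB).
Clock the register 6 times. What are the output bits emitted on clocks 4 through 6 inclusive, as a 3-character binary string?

reg_0 = 0xAF
clock 1: out=1, reg = 0x57
clock 2: out=1, reg = 0xAB
clock 3: out=1, reg = 0x55
clock 4: out=1, reg = 0x2A
clock 5: out=0, reg = 0x95
clock 6: out=1, reg = 0x4A

101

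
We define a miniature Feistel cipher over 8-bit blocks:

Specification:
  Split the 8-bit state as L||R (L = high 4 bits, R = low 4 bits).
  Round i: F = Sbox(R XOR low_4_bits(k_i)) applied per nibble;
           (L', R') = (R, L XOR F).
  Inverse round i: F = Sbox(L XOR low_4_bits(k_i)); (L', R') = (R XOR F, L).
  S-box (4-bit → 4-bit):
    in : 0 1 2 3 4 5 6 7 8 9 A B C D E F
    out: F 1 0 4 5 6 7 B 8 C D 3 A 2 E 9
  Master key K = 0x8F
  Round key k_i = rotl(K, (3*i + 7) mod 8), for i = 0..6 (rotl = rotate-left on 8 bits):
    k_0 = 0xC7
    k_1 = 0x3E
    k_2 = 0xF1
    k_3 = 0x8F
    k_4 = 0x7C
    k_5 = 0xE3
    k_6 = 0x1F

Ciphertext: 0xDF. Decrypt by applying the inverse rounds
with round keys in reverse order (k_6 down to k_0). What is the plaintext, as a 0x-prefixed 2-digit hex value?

0x93

s_0 = ciphertext = 0xDF
s_1 = InvRound(s_0, k_6) = 0xFD
s_2 = InvRound(s_1, k_5) = 0x7F
s_3 = InvRound(s_2, k_4) = 0xC7
s_4 = InvRound(s_3, k_3) = 0x3C
s_5 = InvRound(s_4, k_2) = 0xC3
s_6 = InvRound(s_5, k_1) = 0x3C
s_7 = InvRound(s_6, k_0) = 0x93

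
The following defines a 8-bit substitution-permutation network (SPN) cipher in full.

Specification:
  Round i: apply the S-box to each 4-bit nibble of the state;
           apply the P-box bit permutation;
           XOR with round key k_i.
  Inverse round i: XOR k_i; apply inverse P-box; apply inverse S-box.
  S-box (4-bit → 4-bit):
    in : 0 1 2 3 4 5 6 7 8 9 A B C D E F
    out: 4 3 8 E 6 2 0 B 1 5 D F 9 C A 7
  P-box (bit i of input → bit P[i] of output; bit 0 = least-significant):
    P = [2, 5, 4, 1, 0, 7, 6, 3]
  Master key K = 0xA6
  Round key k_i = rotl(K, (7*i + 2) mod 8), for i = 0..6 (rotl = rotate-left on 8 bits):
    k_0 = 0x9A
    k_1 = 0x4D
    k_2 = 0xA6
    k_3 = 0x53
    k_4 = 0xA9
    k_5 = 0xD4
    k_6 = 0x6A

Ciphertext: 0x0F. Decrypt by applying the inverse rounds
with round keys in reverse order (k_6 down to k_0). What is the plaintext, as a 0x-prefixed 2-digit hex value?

0xF2

s_0 = ciphertext = 0x0F
s_1 = InvRound(s_0, k_6) = 0x91
s_2 = InvRound(s_1, k_5) = 0x98
s_3 = InvRound(s_2, k_4) = 0x84
s_4 = InvRound(s_3, k_3) = 0xFA
s_5 = InvRound(s_4, k_2) = 0xD9
s_6 = InvRound(s_5, k_1) = 0x59
s_7 = InvRound(s_6, k_0) = 0xF2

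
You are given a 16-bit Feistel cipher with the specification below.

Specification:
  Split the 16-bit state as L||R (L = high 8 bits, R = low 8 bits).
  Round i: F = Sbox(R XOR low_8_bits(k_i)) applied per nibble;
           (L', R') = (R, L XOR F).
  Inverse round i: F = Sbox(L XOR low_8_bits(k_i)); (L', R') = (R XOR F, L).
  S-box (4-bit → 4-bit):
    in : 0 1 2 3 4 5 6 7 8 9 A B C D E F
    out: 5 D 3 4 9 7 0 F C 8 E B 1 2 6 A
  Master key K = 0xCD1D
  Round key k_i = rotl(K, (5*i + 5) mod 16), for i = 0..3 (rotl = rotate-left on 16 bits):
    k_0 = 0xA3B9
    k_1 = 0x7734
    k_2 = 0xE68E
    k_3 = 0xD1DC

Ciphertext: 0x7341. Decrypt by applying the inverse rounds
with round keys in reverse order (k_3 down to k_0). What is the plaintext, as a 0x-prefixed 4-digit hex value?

s_0 = ciphertext = 0x7341
s_1 = InvRound(s_0, k_3) = 0xAB73
s_2 = InvRound(s_1, k_2) = 0x44AB
s_3 = InvRound(s_2, k_1) = 0x5E44
s_4 = InvRound(s_3, k_0) = 0x2B5E

0x2B5E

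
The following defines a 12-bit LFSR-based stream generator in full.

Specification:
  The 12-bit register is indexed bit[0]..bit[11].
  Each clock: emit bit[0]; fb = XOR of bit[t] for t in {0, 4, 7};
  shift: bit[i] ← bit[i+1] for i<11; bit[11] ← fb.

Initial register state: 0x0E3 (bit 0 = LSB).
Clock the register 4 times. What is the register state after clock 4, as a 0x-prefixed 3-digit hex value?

reg_0 = 0x0E3
clock 1: out=1, reg = 0x071
clock 2: out=1, reg = 0x038
clock 3: out=0, reg = 0x81C
clock 4: out=0, reg = 0xC0E

0xC0E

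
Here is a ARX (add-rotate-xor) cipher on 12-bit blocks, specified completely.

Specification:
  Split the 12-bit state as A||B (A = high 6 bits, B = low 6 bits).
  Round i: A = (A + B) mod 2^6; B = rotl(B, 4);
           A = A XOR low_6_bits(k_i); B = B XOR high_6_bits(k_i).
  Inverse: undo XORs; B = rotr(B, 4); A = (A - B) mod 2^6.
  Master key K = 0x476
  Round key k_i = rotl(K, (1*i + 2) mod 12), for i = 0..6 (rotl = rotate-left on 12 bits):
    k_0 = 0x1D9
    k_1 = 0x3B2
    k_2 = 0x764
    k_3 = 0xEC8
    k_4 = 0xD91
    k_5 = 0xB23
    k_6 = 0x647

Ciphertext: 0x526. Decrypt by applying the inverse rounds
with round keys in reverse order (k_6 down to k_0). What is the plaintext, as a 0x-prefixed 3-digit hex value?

s_0 = ciphertext = 0x526
s_1 = InvRound(s_0, k_6) = 0x53F
s_2 = InvRound(s_1, k_5) = 0xA8D
s_3 = InvRound(s_2, k_4) = 0x32F
s_4 = InvRound(s_3, k_3) = 0xCD1
s_5 = InvRound(s_4, k_2) = 0x9F0
s_6 = InvRound(s_5, k_1) = 0x6BB
s_7 = InvRound(s_6, k_0) = 0x433

0x433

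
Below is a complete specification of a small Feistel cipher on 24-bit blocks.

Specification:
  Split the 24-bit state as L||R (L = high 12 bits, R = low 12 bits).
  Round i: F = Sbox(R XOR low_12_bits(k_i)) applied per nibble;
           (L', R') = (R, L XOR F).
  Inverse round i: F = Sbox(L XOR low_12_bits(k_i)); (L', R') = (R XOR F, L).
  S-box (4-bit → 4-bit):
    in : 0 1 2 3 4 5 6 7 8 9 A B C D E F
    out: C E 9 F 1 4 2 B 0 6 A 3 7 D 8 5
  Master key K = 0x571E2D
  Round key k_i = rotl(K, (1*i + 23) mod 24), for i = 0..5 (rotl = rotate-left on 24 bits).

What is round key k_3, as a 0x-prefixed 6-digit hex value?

K = 0x571E2D
k_0 = rotl(K, (1*0+23) mod 24) = rotl(K, 23) = 0xAB8F16
k_1 = rotl(K, (1*1+23) mod 24) = rotl(K, 0) = 0x571E2D
k_2 = rotl(K, (1*2+23) mod 24) = rotl(K, 1) = 0xAE3C5A
k_3 = rotl(K, (1*3+23) mod 24) = rotl(K, 2) = 0x5C78B5

0x5C78B5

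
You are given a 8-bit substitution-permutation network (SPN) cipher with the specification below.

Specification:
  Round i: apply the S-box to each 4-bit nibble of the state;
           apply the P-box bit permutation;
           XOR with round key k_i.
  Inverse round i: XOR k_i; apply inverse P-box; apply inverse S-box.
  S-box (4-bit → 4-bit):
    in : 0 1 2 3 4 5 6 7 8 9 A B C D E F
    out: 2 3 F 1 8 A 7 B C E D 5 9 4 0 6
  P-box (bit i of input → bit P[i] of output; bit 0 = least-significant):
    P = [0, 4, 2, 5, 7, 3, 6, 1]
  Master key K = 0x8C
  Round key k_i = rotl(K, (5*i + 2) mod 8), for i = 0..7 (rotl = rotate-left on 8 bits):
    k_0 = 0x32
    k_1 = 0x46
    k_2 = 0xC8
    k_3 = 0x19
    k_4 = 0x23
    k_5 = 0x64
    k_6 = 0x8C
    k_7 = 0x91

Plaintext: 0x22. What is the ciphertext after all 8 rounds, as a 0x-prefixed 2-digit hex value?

s_0 = plaintext = 0x22
s_1 = Round(s_0, k_0) = 0xCD
s_2 = Round(s_1, k_1) = 0xC0
s_3 = Round(s_2, k_2) = 0x5A
s_4 = Round(s_3, k_3) = 0x36
s_5 = Round(s_4, k_4) = 0xB6
s_6 = Round(s_5, k_5) = 0xB1
s_7 = Round(s_6, k_6) = 0x5D
s_8 = Round(s_7, k_7) = 0x9F

0x9F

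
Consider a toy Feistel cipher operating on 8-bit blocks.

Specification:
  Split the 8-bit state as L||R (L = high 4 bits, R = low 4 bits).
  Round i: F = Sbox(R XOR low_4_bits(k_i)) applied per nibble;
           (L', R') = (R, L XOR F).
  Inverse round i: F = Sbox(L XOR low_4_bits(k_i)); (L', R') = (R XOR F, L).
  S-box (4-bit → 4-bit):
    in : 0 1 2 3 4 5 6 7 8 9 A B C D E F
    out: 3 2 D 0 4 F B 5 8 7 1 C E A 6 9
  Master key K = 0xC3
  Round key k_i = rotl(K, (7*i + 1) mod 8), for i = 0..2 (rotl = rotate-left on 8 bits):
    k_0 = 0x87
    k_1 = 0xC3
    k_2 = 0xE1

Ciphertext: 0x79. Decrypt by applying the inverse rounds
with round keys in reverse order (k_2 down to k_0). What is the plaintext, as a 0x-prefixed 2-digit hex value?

s_0 = ciphertext = 0x79
s_1 = InvRound(s_0, k_2) = 0x27
s_2 = InvRound(s_1, k_1) = 0x52
s_3 = InvRound(s_2, k_0) = 0xF5

0xF5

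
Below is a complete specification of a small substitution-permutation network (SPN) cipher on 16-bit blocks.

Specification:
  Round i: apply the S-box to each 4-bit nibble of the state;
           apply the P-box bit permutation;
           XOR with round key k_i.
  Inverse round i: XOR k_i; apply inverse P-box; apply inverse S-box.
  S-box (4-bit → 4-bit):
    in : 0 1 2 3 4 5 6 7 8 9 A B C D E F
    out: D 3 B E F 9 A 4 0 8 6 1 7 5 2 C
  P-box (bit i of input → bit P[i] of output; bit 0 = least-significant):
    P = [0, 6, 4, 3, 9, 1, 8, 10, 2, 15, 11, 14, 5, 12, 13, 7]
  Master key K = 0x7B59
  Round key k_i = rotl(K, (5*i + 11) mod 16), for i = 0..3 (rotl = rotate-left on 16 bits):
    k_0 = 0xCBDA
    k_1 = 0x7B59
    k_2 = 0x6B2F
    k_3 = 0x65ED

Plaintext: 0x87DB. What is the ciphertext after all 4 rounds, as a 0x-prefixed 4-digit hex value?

s_0 = plaintext = 0x87DB
s_1 = Round(s_0, k_0) = 0xC0DB
s_2 = Round(s_1, k_1) = 0x007C
s_3 = Round(s_2, k_2) = 0x02DA
s_4 = Round(s_3, k_3) = 0x8619

0x8619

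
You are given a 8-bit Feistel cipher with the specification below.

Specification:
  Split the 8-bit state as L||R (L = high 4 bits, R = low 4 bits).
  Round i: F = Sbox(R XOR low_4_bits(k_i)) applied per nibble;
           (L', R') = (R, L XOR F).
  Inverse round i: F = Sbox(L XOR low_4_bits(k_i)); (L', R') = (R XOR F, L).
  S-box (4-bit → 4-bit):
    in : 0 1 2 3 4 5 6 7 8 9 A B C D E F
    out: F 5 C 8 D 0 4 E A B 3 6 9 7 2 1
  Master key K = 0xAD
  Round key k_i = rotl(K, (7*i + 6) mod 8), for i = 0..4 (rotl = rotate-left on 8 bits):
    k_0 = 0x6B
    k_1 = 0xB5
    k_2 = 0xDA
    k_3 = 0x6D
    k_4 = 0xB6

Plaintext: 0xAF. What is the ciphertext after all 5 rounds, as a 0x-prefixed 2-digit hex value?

s_0 = plaintext = 0xAF
s_1 = Round(s_0, k_0) = 0xF7
s_2 = Round(s_1, k_1) = 0x73
s_3 = Round(s_2, k_2) = 0x3C
s_4 = Round(s_3, k_3) = 0xC6
s_5 = Round(s_4, k_4) = 0x63

0x63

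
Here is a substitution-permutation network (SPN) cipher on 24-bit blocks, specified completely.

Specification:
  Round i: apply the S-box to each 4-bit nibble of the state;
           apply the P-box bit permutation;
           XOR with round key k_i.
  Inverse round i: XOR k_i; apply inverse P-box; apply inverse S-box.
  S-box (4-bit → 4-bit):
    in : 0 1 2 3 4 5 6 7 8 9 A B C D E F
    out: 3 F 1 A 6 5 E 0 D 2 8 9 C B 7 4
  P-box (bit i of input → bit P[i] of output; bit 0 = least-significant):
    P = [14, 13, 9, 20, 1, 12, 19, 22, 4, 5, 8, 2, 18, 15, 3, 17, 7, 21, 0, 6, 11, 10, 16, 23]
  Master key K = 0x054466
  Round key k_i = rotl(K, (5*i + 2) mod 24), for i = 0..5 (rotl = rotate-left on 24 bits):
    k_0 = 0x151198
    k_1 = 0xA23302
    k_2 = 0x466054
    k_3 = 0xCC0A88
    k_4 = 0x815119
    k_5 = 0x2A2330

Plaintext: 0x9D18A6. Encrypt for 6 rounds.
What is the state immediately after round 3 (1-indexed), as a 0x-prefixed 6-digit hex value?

0x3ADFB4

s_0 = plaintext = 0x9D18A6
s_1 = Round(s_0, k_0) = 0x63B644
s_2 = Round(s_1, k_1) = 0x0D0466
s_3 = Round(s_2, k_2) = 0x3ADFB4
s_4 = Round(s_3, k_3) = 0x0AADCA
s_5 = Round(s_4, k_4) = 0xDB5D6D
s_6 = Round(s_5, k_5) = 0xF65FCC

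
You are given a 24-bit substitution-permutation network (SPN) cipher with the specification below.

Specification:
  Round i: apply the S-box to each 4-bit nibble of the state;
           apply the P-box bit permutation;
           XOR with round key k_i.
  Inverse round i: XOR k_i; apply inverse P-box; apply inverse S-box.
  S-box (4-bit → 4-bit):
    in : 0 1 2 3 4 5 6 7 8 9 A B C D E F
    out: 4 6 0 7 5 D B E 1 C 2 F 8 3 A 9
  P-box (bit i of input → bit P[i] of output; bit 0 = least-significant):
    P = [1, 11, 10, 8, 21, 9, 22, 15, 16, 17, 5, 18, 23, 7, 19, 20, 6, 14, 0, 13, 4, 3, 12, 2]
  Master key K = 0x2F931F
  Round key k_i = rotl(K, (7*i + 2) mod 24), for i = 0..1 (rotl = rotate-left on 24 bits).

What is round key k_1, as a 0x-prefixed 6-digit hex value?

K = 0x2F931F
k_0 = rotl(K, (7*0+2) mod 24) = rotl(K, 2) = 0xBE4C7C
k_1 = rotl(K, (7*1+2) mod 24) = rotl(K, 9) = 0x263E5F

0x263E5F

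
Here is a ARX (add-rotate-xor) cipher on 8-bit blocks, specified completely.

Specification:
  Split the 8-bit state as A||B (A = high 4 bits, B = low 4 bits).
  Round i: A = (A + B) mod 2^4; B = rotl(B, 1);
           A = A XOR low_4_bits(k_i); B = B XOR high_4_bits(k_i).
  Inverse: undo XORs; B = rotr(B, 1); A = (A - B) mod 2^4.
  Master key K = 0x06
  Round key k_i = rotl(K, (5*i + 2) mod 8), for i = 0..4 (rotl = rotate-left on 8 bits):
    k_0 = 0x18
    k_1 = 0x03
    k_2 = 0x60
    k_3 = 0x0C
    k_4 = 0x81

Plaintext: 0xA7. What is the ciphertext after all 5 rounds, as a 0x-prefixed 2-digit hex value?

s_0 = plaintext = 0xA7
s_1 = Round(s_0, k_0) = 0x9F
s_2 = Round(s_1, k_1) = 0xBF
s_3 = Round(s_2, k_2) = 0xA9
s_4 = Round(s_3, k_3) = 0xF3
s_5 = Round(s_4, k_4) = 0x3E

0x3E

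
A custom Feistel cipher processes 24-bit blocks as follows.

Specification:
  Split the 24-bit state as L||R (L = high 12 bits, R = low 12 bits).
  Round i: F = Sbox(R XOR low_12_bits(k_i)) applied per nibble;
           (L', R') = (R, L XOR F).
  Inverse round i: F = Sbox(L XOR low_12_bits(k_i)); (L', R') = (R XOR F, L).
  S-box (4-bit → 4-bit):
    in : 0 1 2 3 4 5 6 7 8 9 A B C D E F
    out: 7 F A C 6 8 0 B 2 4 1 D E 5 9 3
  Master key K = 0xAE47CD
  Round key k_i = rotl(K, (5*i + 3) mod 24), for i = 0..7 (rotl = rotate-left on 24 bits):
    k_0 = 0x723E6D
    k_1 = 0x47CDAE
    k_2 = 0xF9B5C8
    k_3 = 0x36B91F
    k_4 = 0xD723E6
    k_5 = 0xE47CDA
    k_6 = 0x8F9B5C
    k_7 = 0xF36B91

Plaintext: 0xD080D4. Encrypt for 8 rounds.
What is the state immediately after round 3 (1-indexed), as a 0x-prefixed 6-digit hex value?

0x46EBCC

s_0 = plaintext = 0xD080D4
s_1 = Round(s_0, k_0) = 0x0D44DC
s_2 = Round(s_1, k_1) = 0x4DC46E
s_3 = Round(s_2, k_2) = 0x46EBCC
s_4 = Round(s_3, k_3) = 0xBCCE32
s_5 = Round(s_4, k_4) = 0xE32E9A
s_6 = Round(s_5, k_5) = 0xE9A455
s_7 = Round(s_6, k_6) = 0x455DEE
s_8 = Round(s_7, k_7) = 0xDEE4E6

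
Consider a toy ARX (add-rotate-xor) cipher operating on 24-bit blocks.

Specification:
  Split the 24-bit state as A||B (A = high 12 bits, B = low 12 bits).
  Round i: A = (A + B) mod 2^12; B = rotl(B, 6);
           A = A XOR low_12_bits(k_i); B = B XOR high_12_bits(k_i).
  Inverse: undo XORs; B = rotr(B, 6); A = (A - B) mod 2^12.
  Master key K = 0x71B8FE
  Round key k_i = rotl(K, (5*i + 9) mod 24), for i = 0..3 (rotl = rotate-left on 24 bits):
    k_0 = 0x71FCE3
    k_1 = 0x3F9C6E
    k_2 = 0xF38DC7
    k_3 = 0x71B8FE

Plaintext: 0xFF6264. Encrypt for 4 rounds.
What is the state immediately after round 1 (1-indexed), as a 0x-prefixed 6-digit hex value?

0xEB9E16

s_0 = plaintext = 0xFF6264
s_1 = Round(s_0, k_0) = 0xEB9E16
s_2 = Round(s_1, k_1) = 0x0A1641
s_3 = Round(s_2, k_2) = 0xB25F61
s_4 = Round(s_3, k_3) = 0x278F66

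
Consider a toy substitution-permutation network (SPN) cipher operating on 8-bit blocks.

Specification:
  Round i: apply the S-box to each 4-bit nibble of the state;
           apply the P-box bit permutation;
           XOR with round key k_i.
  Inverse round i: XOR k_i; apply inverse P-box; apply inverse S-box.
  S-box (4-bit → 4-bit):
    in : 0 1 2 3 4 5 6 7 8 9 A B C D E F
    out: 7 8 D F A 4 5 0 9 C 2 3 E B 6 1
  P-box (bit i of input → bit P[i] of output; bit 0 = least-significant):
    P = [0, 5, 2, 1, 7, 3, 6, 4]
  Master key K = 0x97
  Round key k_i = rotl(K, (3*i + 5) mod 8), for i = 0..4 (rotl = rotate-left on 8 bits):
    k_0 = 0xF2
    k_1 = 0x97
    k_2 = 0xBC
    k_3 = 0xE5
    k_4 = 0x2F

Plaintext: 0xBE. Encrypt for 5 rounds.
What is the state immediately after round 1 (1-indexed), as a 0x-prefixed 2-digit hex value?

s_0 = plaintext = 0xBE
s_1 = Round(s_0, k_0) = 0x5E
s_2 = Round(s_1, k_1) = 0xF3
s_3 = Round(s_2, k_2) = 0x1B
s_4 = Round(s_3, k_3) = 0xD4
s_5 = Round(s_4, k_4) = 0x95

0x5E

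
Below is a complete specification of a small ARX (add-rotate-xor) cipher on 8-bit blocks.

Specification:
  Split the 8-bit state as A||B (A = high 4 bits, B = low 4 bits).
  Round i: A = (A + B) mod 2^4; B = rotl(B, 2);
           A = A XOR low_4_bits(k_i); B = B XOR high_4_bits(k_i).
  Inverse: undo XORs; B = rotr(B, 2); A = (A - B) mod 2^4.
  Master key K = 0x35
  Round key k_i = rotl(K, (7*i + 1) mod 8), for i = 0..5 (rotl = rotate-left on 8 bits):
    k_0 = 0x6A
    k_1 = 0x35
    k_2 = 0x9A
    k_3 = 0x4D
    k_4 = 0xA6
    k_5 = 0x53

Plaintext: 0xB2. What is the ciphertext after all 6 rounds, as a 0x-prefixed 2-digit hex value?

0xF5

s_0 = plaintext = 0xB2
s_1 = Round(s_0, k_0) = 0x7E
s_2 = Round(s_1, k_1) = 0x08
s_3 = Round(s_2, k_2) = 0x2B
s_4 = Round(s_3, k_3) = 0x0A
s_5 = Round(s_4, k_4) = 0xC0
s_6 = Round(s_5, k_5) = 0xF5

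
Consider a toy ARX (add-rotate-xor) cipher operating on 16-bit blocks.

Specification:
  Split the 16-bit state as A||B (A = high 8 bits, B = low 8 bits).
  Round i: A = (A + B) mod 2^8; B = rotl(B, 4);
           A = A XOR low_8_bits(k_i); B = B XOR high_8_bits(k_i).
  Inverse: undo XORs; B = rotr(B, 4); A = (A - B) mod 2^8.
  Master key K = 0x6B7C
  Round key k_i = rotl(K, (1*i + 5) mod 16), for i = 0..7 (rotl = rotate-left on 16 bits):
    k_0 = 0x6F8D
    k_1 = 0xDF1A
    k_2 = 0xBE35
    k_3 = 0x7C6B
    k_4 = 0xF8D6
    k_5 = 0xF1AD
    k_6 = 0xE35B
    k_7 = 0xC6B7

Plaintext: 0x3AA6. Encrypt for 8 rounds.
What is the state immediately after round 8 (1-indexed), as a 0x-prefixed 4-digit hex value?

0x989E

s_0 = plaintext = 0x3AA6
s_1 = Round(s_0, k_0) = 0x6D05
s_2 = Round(s_1, k_1) = 0x688F
s_3 = Round(s_2, k_2) = 0xC246
s_4 = Round(s_3, k_3) = 0x6318
s_5 = Round(s_4, k_4) = 0xAD79
s_6 = Round(s_5, k_5) = 0x8B66
s_7 = Round(s_6, k_6) = 0xAA85
s_8 = Round(s_7, k_7) = 0x989E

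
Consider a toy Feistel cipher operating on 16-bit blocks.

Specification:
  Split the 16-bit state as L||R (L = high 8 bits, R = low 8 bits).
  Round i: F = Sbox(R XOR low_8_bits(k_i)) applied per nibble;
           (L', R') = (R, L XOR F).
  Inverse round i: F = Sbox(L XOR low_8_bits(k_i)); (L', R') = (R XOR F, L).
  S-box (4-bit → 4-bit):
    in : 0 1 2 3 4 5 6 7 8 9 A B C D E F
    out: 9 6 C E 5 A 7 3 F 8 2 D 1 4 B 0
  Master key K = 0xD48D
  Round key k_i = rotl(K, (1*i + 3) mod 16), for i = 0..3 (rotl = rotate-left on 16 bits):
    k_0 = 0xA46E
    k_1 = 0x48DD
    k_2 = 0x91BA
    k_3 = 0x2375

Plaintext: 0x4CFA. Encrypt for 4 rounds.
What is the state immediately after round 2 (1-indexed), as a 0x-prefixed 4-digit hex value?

0xC99F

s_0 = plaintext = 0x4CFA
s_1 = Round(s_0, k_0) = 0xFAC9
s_2 = Round(s_1, k_1) = 0xC99F
s_3 = Round(s_2, k_2) = 0x9F03
s_4 = Round(s_3, k_3) = 0x03A8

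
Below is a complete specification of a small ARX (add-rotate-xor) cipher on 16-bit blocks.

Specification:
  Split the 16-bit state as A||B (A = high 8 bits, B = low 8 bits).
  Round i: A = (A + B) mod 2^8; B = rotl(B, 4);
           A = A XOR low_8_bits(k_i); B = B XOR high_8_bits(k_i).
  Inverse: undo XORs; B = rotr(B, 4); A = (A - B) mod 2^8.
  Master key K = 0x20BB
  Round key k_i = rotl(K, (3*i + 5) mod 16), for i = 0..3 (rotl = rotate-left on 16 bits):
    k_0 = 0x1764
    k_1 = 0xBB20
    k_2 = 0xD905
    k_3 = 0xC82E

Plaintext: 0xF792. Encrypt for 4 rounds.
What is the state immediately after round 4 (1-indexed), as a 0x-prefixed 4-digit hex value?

0xEC0D

s_0 = plaintext = 0xF792
s_1 = Round(s_0, k_0) = 0xED3E
s_2 = Round(s_1, k_1) = 0x0B58
s_3 = Round(s_2, k_2) = 0x665C
s_4 = Round(s_3, k_3) = 0xEC0D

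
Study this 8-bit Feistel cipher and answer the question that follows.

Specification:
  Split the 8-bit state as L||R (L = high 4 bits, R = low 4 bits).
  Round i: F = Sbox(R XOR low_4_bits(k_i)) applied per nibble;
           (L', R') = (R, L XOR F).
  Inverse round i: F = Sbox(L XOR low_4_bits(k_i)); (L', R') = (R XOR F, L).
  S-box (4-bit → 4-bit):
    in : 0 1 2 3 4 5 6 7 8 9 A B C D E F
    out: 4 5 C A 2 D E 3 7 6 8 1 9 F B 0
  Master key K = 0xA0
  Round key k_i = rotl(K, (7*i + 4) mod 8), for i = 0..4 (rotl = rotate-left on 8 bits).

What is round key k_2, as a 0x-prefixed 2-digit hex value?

K = 0xA0
k_0 = rotl(K, (7*0+4) mod 8) = rotl(K, 4) = 0x0A
k_1 = rotl(K, (7*1+4) mod 8) = rotl(K, 3) = 0x05
k_2 = rotl(K, (7*2+4) mod 8) = rotl(K, 2) = 0x82

0x82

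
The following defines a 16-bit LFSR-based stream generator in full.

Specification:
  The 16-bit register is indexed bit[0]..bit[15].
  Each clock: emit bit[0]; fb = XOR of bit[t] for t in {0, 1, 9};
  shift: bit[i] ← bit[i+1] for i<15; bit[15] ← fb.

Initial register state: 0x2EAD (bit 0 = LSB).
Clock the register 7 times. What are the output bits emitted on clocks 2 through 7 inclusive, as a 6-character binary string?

reg_0 = 0x2EAD
clock 1: out=1, reg = 0x1756
clock 2: out=0, reg = 0x0BAB
clock 3: out=1, reg = 0x85D5
clock 4: out=1, reg = 0xC2EA
clock 5: out=0, reg = 0x6175
clock 6: out=1, reg = 0xB0BA
clock 7: out=0, reg = 0xD85D

011010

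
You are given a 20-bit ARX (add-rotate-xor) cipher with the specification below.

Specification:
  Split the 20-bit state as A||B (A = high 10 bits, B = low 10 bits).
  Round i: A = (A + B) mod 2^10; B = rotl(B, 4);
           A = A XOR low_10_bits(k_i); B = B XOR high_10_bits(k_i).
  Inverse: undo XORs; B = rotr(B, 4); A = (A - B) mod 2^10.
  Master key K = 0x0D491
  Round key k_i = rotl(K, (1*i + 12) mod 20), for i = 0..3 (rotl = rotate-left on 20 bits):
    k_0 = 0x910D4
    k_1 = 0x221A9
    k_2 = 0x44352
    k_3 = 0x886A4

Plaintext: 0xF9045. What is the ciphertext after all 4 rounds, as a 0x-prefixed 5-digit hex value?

0x55351

s_0 = plaintext = 0xF9045
s_1 = Round(s_0, k_0) = 0x3F615
s_2 = Round(s_1, k_1) = 0xAEDD0
s_3 = Round(s_2, k_2) = 0xF6417
s_4 = Round(s_3, k_3) = 0x55351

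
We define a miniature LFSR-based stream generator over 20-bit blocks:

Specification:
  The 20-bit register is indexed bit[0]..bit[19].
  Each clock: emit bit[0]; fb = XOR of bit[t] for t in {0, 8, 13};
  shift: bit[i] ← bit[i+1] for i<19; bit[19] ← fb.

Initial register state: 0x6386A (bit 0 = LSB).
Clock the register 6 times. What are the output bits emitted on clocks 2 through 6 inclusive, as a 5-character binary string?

reg_0 = 0x6386A
clock 1: out=0, reg = 0xB1C35
clock 2: out=1, reg = 0xD8E1A
clock 3: out=0, reg = 0x6C70D
clock 4: out=1, reg = 0x36386
clock 5: out=0, reg = 0x1B1C3
clock 6: out=1, reg = 0x8D8E1

10101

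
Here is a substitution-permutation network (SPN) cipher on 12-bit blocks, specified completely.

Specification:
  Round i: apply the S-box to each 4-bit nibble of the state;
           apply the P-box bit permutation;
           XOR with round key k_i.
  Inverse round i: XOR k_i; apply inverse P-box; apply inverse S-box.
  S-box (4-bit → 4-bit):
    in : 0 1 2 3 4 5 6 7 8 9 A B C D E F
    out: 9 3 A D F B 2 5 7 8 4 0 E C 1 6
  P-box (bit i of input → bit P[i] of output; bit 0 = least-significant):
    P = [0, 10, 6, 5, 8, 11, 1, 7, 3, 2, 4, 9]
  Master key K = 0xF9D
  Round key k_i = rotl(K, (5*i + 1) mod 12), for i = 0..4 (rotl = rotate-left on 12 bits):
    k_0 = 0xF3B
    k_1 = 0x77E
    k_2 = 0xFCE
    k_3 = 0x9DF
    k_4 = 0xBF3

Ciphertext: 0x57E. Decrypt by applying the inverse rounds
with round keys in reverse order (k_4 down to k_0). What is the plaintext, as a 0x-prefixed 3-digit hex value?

0x418

s_0 = ciphertext = 0x57E
s_1 = InvRound(s_0, k_4) = 0x521
s_2 = InvRound(s_1, k_3) = 0x8CC
s_3 = InvRound(s_2, k_2) = 0x976
s_4 = InvRound(s_3, k_1) = 0x066
s_5 = InvRound(s_4, k_0) = 0x418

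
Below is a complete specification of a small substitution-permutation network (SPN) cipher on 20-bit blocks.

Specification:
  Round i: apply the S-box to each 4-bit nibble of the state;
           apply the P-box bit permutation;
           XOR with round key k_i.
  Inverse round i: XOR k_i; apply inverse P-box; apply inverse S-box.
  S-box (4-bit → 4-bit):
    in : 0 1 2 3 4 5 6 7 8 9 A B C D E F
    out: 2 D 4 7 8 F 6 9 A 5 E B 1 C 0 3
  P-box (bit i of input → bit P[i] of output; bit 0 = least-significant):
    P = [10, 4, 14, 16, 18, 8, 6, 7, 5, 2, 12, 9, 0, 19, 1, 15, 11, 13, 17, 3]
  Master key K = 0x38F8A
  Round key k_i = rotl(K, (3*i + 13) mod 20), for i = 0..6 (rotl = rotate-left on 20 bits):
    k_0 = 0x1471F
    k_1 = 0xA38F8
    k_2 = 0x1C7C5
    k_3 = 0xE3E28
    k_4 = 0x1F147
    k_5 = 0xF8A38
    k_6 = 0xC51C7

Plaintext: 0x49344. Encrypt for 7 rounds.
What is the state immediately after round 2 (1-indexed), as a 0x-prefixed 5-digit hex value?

s_0 = plaintext = 0x49344
s_1 = Round(s_0, k_0) = 0x057B0
s_2 = Round(s_1, k_1) = 0x69B4B
s_3 = Round(s_2, k_2) = 0x2E172
s_4 = Round(s_3, k_3) = 0x86C88
s_5 = Round(s_4, k_4) = 0x8D0FD
s_6 = Round(s_5, k_5) = 0xA6B36
s_7 = Round(s_6, k_6) = 0x232B9

0x69B4B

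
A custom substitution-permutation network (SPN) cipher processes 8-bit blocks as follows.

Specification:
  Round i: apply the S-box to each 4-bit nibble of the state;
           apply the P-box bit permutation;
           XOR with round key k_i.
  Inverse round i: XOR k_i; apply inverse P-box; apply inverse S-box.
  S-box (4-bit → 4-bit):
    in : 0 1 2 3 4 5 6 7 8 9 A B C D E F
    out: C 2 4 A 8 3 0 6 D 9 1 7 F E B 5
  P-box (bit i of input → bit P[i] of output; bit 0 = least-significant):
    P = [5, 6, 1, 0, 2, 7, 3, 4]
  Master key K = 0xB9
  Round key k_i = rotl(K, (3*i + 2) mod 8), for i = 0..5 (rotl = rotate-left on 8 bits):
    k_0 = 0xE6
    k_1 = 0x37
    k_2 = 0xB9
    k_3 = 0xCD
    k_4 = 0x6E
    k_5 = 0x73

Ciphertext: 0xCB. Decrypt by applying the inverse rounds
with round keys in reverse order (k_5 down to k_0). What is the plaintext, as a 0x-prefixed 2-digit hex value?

0x7F

s_0 = ciphertext = 0xCB
s_1 = InvRound(s_0, k_5) = 0xDA
s_2 = InvRound(s_1, k_4) = 0xEA
s_3 = InvRound(s_2, k_3) = 0xA8
s_4 = InvRound(s_3, k_2) = 0x44
s_5 = InvRound(s_4, k_1) = 0x4C
s_6 = InvRound(s_5, k_0) = 0x7F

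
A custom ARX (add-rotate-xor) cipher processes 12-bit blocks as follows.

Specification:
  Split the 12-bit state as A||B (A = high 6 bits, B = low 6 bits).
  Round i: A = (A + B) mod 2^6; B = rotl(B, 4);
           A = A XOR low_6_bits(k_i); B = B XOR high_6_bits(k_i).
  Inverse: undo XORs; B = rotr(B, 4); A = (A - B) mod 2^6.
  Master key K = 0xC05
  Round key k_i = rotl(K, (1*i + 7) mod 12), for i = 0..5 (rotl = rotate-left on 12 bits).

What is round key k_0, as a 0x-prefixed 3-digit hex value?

0x2E0

K = 0xC05
k_0 = rotl(K, (1*0+7) mod 12) = rotl(K, 7) = 0x2E0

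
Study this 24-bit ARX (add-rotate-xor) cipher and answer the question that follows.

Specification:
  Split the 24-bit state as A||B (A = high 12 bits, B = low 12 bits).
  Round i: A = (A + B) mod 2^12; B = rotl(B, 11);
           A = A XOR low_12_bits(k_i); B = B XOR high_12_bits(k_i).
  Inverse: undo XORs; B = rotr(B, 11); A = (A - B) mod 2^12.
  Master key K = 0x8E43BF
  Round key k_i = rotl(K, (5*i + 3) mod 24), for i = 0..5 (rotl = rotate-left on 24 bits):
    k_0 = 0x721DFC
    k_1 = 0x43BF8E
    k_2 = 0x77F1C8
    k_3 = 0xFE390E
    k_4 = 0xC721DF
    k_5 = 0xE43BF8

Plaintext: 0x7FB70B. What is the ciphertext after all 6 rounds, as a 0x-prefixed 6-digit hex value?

0xF8004B

s_0 = plaintext = 0x7FB70B
s_1 = Round(s_0, k_0) = 0x2FACA4
s_2 = Round(s_1, k_1) = 0x010269
s_3 = Round(s_2, k_2) = 0x3B1E4B
s_4 = Round(s_3, k_3) = 0x8F20C6
s_5 = Round(s_4, k_4) = 0x867C11
s_6 = Round(s_5, k_5) = 0xF8004B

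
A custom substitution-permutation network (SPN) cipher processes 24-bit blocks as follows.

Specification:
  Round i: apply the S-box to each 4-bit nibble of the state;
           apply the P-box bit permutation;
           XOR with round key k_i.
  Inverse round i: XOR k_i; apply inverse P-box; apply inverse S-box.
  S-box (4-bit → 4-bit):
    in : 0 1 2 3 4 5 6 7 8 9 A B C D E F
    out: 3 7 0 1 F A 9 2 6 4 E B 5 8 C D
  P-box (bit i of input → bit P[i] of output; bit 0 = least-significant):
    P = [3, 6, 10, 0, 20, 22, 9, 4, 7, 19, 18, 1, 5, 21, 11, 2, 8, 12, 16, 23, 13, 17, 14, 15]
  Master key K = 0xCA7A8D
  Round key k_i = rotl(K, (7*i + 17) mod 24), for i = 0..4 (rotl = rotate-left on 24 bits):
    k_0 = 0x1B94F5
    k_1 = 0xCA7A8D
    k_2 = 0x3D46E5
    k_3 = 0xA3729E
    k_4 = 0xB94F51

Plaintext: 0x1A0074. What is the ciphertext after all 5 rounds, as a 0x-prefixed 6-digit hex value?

0x57A582

s_0 = plaintext = 0x1A0074
s_1 = Round(s_0, k_0) = 0xF0E01C
s_2 = Round(s_1, k_1) = 0x928501
s_3 = Round(s_2, k_2) = 0x450AAF
s_4 = Round(s_3, k_3) = 0x4D84A5
s_5 = Round(s_4, k_4) = 0x57A582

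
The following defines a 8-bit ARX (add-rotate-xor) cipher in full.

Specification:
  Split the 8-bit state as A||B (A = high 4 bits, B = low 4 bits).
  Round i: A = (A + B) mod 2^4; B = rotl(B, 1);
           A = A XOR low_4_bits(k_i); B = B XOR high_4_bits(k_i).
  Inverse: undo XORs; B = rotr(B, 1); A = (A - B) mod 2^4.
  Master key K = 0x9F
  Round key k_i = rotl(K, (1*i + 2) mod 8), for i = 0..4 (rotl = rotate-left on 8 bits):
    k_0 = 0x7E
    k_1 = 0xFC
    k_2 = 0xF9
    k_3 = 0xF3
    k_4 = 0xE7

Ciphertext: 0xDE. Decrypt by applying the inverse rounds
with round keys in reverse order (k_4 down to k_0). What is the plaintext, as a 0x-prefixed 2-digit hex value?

s_0 = ciphertext = 0xDE
s_1 = InvRound(s_0, k_4) = 0xA0
s_2 = InvRound(s_1, k_3) = 0xAF
s_3 = InvRound(s_2, k_2) = 0x30
s_4 = InvRound(s_3, k_1) = 0x0F
s_5 = InvRound(s_4, k_0) = 0xA4

0xA4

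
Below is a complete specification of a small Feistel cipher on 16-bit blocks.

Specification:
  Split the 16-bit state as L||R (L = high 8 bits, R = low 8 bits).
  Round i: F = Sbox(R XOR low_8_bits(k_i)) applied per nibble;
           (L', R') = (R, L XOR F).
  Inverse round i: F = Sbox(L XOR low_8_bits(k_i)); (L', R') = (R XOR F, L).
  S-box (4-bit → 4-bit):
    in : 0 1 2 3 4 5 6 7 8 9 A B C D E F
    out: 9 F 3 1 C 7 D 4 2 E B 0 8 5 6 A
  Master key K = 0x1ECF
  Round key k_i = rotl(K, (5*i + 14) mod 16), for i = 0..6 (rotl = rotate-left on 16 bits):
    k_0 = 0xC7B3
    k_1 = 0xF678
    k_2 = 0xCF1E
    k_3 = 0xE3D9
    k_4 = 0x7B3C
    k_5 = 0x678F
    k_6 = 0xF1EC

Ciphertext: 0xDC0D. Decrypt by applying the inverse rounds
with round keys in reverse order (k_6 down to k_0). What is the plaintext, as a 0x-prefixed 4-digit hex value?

0xA861

s_0 = ciphertext = 0xDC0D
s_1 = InvRound(s_0, k_6) = 0x14DC
s_2 = InvRound(s_1, k_5) = 0x3C14
s_3 = InvRound(s_2, k_4) = 0x8D3C
s_4 = InvRound(s_3, k_3) = 0x408D
s_5 = InvRound(s_4, k_2) = 0xFB40
s_6 = InvRound(s_5, k_1) = 0x61FB
s_7 = InvRound(s_6, k_0) = 0xA861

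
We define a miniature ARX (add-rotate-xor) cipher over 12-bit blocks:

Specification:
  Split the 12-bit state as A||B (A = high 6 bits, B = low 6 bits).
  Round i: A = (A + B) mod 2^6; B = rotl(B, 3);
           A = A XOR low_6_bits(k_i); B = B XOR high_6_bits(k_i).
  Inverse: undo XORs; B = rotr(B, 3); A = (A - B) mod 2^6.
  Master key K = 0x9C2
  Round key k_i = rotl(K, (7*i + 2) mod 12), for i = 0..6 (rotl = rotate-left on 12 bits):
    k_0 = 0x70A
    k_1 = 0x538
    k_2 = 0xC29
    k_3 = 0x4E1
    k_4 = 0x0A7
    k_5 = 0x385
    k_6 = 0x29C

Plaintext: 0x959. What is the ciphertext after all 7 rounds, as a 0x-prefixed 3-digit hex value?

0x866

s_0 = plaintext = 0x959
s_1 = Round(s_0, k_0) = 0xD17
s_2 = Round(s_1, k_1) = 0xCEE
s_3 = Round(s_2, k_2) = 0x205
s_4 = Round(s_3, k_3) = 0xB3B
s_5 = Round(s_4, k_4) = 0x01D
s_6 = Round(s_5, k_5) = 0x625
s_7 = Round(s_6, k_6) = 0x866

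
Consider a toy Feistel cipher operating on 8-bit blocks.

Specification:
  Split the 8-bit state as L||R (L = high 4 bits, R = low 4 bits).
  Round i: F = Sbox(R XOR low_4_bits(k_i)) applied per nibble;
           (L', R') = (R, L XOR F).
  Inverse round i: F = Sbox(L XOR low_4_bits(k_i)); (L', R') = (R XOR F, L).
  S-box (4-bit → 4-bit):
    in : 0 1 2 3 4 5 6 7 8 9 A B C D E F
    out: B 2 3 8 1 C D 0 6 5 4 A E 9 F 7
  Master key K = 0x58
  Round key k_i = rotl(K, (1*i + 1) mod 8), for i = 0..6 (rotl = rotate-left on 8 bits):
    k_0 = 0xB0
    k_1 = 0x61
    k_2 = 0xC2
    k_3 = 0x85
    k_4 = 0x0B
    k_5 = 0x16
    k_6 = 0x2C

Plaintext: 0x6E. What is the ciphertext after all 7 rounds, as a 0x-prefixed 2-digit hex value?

0xE2

s_0 = plaintext = 0x6E
s_1 = Round(s_0, k_0) = 0xE9
s_2 = Round(s_1, k_1) = 0x98
s_3 = Round(s_2, k_2) = 0x8D
s_4 = Round(s_3, k_3) = 0xDE
s_5 = Round(s_4, k_4) = 0xE1
s_6 = Round(s_5, k_5) = 0x1E
s_7 = Round(s_6, k_6) = 0xE2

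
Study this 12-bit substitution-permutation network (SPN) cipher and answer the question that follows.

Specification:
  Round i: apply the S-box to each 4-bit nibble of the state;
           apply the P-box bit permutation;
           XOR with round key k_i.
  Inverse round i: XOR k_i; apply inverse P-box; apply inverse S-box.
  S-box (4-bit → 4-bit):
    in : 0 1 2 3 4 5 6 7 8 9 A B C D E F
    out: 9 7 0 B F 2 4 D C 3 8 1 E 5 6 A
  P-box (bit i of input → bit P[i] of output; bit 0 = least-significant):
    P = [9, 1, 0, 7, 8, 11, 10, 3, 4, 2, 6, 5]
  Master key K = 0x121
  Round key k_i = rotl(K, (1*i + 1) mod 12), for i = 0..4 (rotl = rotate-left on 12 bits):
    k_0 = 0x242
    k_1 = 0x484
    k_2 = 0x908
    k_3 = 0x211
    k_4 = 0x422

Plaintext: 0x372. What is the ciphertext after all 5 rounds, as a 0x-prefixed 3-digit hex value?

s_0 = plaintext = 0x372
s_1 = Round(s_0, k_0) = 0x77E
s_2 = Round(s_1, k_1) = 0x1FF
s_3 = Round(s_2, k_2) = 0x1D6
s_4 = Round(s_3, k_3) = 0x744
s_5 = Round(s_4, k_4) = 0xBD9

0xBD9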